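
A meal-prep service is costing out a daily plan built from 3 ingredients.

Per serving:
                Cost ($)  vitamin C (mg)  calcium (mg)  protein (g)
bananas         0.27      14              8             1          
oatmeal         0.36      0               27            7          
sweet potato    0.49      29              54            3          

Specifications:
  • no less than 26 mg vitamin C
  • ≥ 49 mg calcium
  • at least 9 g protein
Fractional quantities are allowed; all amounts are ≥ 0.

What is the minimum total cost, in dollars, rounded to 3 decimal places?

$0.764

Treat it as an LP. Let x1 = servings of bananas, x2 = servings of oatmeal, x3 = servings of sweet potato.
Minimize 0.27x1 + 0.36x2 + 0.49x3 subject to:
  14x1 + 29x3 ≥ 26   (vitamin C)
  8x1 + 27x2 + 54x3 ≥ 49   (calcium)
  1x1 + 7x2 + 3x3 ≥ 9   (protein)
  x1, x2, x3 ≥ 0.
At the optimum only oatmeal, sweet potato are positive (bananas = 0). Binding constraints: vitamin C and protein.
That vertex is x2 = 0.9015, x3 = 0.8966.
Total cost: 0.36·0.9015 + 0.49·0.8966 = 0.76387.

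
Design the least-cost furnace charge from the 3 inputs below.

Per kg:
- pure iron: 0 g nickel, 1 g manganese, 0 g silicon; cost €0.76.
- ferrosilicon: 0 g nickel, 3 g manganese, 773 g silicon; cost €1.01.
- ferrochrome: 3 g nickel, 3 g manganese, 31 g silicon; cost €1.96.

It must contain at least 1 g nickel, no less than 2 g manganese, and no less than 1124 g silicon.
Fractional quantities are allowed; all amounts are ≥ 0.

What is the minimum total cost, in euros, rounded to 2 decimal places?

€2.11

This is a linear program. Let x1 = kg of pure iron, x2 = kg of ferrosilicon, x3 = kg of ferrochrome.
Minimize 0.76x1 + 1.01x2 + 1.96x3 s.t.:
  3x3 ≥ 1   (nickel)
  1x1 + 3x2 + 3x3 ≥ 2   (manganese)
  773x2 + 31x3 ≥ 1124   (silicon)
  x1, x2, x3 ≥ 0.
The cheapest feasible vertex uses only ferrosilicon, ferrochrome; pure iron is not used. Binding constraints: nickel and silicon.
So ferrosilicon = 1.441 kg, ferrochrome = 0.3333 kg.
Hence cost = 1.01·1.441 + 1.96·0.3333 = €2.1087.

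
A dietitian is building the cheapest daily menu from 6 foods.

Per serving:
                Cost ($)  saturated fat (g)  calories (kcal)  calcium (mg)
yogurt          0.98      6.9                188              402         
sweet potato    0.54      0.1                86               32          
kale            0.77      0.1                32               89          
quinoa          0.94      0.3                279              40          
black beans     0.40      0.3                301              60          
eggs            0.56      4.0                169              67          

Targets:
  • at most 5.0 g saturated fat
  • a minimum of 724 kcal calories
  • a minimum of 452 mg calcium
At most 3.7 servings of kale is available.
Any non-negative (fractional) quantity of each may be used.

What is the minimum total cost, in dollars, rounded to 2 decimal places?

$2.06

Treat it as an LP. Let x1 = servings of yogurt, x2 = servings of sweet potato, x3 = servings of kale, x4 = servings of quinoa, x5 = servings of black beans, x6 = servings of eggs.
min 0.98x1 + 0.54x2 + 0.77x3 + 0.94x4 + 0.4x5 + 0.56x6 subject to:
  6.9x1 + 0.1x2 + 0.1x3 + 0.3x4 + 0.3x5 + 4x6 ≤ 5   (saturated fat)
  188x1 + 86x2 + 32x3 + 279x4 + 301x5 + 169x6 ≥ 724   (calories)
  402x1 + 32x2 + 89x3 + 40x4 + 60x5 + 67x6 ≥ 452   (calcium)
  x3 ≤ 3.7
  x1, x2, x3, x4, x5, x6 ≥ 0.
The minimum-cost mix takes nothing from sweet potato, kale, quinoa, eggs — only yogurt, black beans. There the saturated fat and calcium constraints are tight.
Solving gives x1 = 0.5603, x5 = 3.779.
Objective = 0.98·0.5603 + 0.4·3.779 = 2.0607.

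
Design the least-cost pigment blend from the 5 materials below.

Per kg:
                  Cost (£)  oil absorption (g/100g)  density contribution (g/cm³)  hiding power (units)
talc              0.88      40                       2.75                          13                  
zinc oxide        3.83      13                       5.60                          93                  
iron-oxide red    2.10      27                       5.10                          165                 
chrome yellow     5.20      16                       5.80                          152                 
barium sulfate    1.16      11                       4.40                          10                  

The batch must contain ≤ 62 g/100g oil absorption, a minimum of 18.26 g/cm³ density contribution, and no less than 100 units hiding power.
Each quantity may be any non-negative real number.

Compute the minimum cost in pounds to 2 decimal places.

£5.10

Treat it as an LP. Let x1 = kg of talc, x2 = kg of zinc oxide, x3 = kg of iron-oxide red, x4 = kg of chrome yellow, x5 = kg of barium sulfate.
Minimize 0.88x1 + 3.83x2 + 2.1x3 + 5.2x4 + 1.16x5 subject to:
  40x1 + 13x2 + 27x3 + 16x4 + 11x5 ≤ 62   (oil absorption)
  2.75x1 + 5.6x2 + 5.1x3 + 5.8x4 + 4.4x5 ≥ 18.26   (density contribution)
  13x1 + 93x2 + 165x3 + 152x4 + 10x5 ≥ 100   (hiding power)
  x1, x2, x3, x4, x5 ≥ 0.
At the optimum only iron-oxide red, barium sulfate are positive (talc, zinc oxide, chrome yellow = 0). Binding constraints: density contribution and hiding power.
So iron-oxide red = 0.3813 kg, barium sulfate = 3.708 kg.
Objective = 2.1·0.3813 + 1.16·3.708 = 5.1020.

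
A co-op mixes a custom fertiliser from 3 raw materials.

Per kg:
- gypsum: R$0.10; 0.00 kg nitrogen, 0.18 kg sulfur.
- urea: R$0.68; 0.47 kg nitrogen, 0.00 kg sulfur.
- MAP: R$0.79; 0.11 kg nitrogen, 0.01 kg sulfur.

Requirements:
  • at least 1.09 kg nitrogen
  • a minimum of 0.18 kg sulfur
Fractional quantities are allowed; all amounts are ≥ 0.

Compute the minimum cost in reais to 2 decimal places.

R$1.68

Set it up as a linear program. Let x1 = kg of gypsum, x2 = kg of urea, x3 = kg of MAP.
Minimise 0.1x1 + 0.68x2 + 0.79x3 subject to:
  0.47x2 + 0.11x3 ≥ 1.09   (nitrogen)
  0.18x1 + 0.01x3 ≥ 0.18   (sulfur)
  x1, x2, x3 ≥ 0.
The minimum-cost mix takes nothing from MAP — only gypsum, urea. There the nitrogen and sulfur constraints are tight.
Solving gives x1 = 1, x2 = 2.319.
Hence cost = 0.1·1 + 0.68·2.319 = R$1.6769.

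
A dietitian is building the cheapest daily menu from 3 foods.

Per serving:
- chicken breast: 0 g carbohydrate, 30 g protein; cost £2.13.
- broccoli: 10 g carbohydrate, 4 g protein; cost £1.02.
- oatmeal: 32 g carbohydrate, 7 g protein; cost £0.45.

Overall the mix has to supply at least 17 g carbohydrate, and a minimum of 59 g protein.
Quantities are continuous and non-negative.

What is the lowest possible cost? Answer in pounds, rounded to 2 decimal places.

£3.79

Treat it as an LP. Let x1 = servings of chicken breast, x2 = servings of broccoli, x3 = servings of oatmeal.
Minimise 2.13x1 + 1.02x2 + 0.45x3 s.t.:
  10x2 + 32x3 ≥ 17   (carbohydrate)
  30x1 + 4x2 + 7x3 ≥ 59   (protein)
  x1, x2, x3 ≥ 0.
At the optimum only oatmeal is positive (chicken breast, broccoli = 0). The protein requirement is met with equality.
That vertex is x3 = 8.429.
Hence cost = 0.45·8.429 = £3.7931.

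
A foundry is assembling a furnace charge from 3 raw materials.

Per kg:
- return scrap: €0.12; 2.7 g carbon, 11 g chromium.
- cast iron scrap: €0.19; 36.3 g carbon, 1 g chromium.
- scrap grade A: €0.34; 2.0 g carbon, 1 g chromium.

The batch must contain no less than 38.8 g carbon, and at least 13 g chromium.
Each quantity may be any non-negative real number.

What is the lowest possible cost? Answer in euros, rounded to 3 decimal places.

Set it up as a linear program. Let x1 = kg of return scrap, x2 = kg of cast iron scrap, x3 = kg of scrap grade A.
Minimize 0.12x1 + 0.19x2 + 0.34x3 s.t.:
  2.7x1 + 36.3x2 + 2x3 ≥ 38.8   (carbon)
  11x1 + 1x2 + 1x3 ≥ 13   (chromium)
  x1, x2, x3 ≥ 0.
At the optimum only return scrap, cast iron scrap are positive (scrap grade A = 0). Binding constraints: carbon and chromium.
So return scrap = 1.092 kg, cast iron scrap = 0.9876 kg.
Total cost: 0.12·1.092 + 0.19·0.9876 = 0.31868.

€0.319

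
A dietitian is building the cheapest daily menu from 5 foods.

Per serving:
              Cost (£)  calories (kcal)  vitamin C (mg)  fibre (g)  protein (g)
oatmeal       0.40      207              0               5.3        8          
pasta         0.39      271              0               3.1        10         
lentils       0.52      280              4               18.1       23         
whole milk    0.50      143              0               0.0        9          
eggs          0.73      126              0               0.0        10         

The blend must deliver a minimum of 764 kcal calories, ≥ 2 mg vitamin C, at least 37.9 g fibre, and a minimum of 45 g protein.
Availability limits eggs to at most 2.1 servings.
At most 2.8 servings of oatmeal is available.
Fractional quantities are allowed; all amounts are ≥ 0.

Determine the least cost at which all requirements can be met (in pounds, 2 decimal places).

£1.33

Let x1 = servings of oatmeal, x2 = servings of pasta, x3 = servings of lentils, x4 = servings of whole milk, x5 = servings of eggs.
min 0.4x1 + 0.39x2 + 0.52x3 + 0.5x4 + 0.73x5 s.t.:
  207x1 + 271x2 + 280x3 + 143x4 + 126x5 ≥ 764   (calories)
  4x3 ≥ 2   (vitamin C)
  5.3x1 + 3.1x2 + 18.1x3 ≥ 37.9   (fibre)
  8x1 + 10x2 + 23x3 + 9x4 + 10x5 ≥ 45   (protein)
  x5 ≤ 2.1
  x1 ≤ 2.8
  x1, x2, x3, x4, x5 ≥ 0.
The minimum-cost mix takes nothing from oatmeal, whole milk, eggs — only pasta, lentils. Binding constraints: calories and fibre.
That vertex is x2 = 0.7967, x3 = 1.957.
Cost = 0.39·0.7967 + 0.52·1.957 = 1.3284.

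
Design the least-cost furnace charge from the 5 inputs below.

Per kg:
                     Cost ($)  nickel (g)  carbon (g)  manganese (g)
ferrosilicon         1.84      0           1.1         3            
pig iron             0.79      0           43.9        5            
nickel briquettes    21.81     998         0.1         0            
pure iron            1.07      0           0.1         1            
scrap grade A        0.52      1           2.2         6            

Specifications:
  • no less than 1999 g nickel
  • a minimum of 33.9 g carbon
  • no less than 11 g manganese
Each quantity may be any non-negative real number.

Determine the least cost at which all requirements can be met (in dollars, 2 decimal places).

$44.86

This is a linear program. Let x1 = kg of ferrosilicon, x2 = kg of pig iron, x3 = kg of nickel briquettes, x4 = kg of pure iron, x5 = kg of scrap grade A.
Minimize 1.84x1 + 0.79x2 + 21.81x3 + 1.07x4 + 0.52x5 s.t.:
  998x3 + 1x5 ≥ 1999   (nickel)
  1.1x1 + 43.9x2 + 0.1x3 + 0.1x4 + 2.2x5 ≥ 33.9   (carbon)
  3x1 + 5x2 + 1x4 + 6x5 ≥ 11   (manganese)
  x1, x2, x3, x4, x5 ≥ 0.
The optimal basis is {pig iron, nickel briquettes, scrap grade A}; ferrosilicon, pure iron drop out. The nickel, carbon, manganese requirements are met with equality.
So pig iron = 0.70523 kg, nickel briquettes = 2.0018 kg, scrap grade A = 1.2456 kg.
Hence cost = 0.79·0.70523 + 21.81·2.0018 + 0.52·1.2456 = $44.8641.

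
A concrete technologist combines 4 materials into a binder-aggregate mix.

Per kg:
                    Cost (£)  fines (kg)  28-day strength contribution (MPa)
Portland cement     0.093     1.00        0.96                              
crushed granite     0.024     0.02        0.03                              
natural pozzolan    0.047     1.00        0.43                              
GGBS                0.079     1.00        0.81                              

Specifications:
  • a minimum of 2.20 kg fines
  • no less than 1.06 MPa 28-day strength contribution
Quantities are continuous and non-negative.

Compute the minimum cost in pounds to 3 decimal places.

Let x1 = kg of Portland cement, x2 = kg of crushed granite, x3 = kg of natural pozzolan, x4 = kg of GGBS.
min 0.093x1 + 0.024x2 + 0.047x3 + 0.079x4 subject to:
  1x1 + 0.02x2 + 1x3 + 1x4 ≥ 2.2   (fines)
  0.96x1 + 0.03x2 + 0.43x3 + 0.81x4 ≥ 1.06   (28-day strength contribution)
  x1, x2, x3, x4 ≥ 0.
The optimal basis is {natural pozzolan, GGBS}; Portland cement, crushed granite drop out. There the fines and 28-day strength contribution constraints are tight.
That vertex is x3 = 1.9, x4 = 0.3.
Hence cost = 0.047·1.9 + 0.079·0.3 = £0.11300.

£0.113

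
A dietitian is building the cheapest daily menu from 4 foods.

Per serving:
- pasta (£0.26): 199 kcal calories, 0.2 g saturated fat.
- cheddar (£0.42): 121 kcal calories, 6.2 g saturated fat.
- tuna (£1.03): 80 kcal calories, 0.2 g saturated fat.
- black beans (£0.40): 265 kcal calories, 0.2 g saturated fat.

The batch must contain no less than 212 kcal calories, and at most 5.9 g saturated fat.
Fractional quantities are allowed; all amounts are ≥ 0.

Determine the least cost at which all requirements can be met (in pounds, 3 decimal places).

£0.277

Treat it as an LP. Let x1 = servings of pasta, x2 = servings of cheddar, x3 = servings of tuna, x4 = servings of black beans.
Minimise 0.26x1 + 0.42x2 + 1.03x3 + 0.4x4 s.t.:
  199x1 + 121x2 + 80x3 + 265x4 ≥ 212   (calories)
  0.2x1 + 6.2x2 + 0.2x3 + 0.2x4 ≤ 5.9   (saturated fat)
  x1, x2, x3, x4 ≥ 0.
At the optimum only pasta is positive (cheddar, tuna, black beans = 0). There the calories constraint is tight.
So pasta = 1.065 servings.
Hence cost = 0.26·1.065 = £0.27690.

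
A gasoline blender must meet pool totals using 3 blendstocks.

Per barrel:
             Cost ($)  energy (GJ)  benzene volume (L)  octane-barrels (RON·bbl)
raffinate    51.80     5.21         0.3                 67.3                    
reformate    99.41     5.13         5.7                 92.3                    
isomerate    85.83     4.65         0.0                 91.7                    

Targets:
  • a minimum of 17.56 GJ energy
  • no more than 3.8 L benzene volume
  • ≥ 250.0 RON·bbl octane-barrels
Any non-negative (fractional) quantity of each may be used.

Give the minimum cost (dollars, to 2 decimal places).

Set it up as a linear program. Let x1 = barrels of raffinate, x2 = barrels of reformate, x3 = barrels of isomerate.
Minimise 51.8x1 + 99.41x2 + 85.83x3 subject to:
  5.21x1 + 5.13x2 + 4.65x3 ≥ 17.56   (energy)
  0.3x1 + 5.7x2 ≤ 3.8   (benzene volume)
  67.3x1 + 92.3x2 + 91.7x3 ≥ 250   (octane-barrels)
  x1, x2, x3 ≥ 0.
At the optimum only raffinate is positive (reformate, isomerate = 0). The octane-barrels requirement is met with equality.
That vertex is x1 = 3.7147.
Hence cost = 51.8·3.7147 = $192.4215.

$192.42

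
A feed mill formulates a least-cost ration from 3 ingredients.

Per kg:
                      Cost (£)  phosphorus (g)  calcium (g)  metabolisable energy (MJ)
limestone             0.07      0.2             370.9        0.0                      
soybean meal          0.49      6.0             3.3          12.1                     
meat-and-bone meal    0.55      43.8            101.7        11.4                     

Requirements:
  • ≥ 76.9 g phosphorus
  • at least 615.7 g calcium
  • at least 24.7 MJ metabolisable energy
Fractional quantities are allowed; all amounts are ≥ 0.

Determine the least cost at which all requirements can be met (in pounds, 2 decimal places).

Treat it as an LP. Let x1 = kg of limestone, x2 = kg of soybean meal, x3 = kg of meat-and-bone meal.
min 0.07x1 + 0.49x2 + 0.55x3 s.t.:
  0.2x1 + 6x2 + 43.8x3 ≥ 76.9   (phosphorus)
  370.9x1 + 3.3x2 + 101.7x3 ≥ 615.7   (calcium)
  12.1x2 + 11.4x3 ≥ 24.7   (metabolisable energy)
  x1, x2, x3 ≥ 0.
All 3 inputs are positive at the optimum. Binding constraints: phosphorus, calcium, metabolisable energy.
That vertex is x1 = 1.193, x2 = 0.4505, x3 = 1.689.
Objective = 0.07·1.193 + 0.49·0.4505 + 0.55·1.689 = 1.2332.

£1.23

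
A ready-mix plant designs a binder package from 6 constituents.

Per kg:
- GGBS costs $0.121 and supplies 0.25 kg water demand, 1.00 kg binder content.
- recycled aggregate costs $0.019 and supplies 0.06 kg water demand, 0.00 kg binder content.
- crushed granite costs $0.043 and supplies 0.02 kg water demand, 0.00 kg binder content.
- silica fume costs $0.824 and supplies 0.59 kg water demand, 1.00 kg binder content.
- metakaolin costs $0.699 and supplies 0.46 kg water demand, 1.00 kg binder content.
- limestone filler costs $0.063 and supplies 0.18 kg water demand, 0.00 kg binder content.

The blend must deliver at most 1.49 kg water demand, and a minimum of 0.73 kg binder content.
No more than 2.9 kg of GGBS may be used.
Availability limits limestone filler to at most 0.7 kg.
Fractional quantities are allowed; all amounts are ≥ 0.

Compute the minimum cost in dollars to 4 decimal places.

Let x1 = kg of GGBS, x2 = kg of recycled aggregate, x3 = kg of crushed granite, x4 = kg of silica fume, x5 = kg of metakaolin, x6 = kg of limestone filler.
Minimise 0.121x1 + 0.019x2 + 0.043x3 + 0.824x4 + 0.699x5 + 0.063x6 subject to:
  0.25x1 + 0.06x2 + 0.02x3 + 0.59x4 + 0.46x5 + 0.18x6 ≤ 1.49   (water demand)
  1x1 + 1x4 + 1x5 ≥ 0.73   (binder content)
  x1 ≤ 2.9
  x6 ≤ 0.7
  x1, x2, x3, x4, x5, x6 ≥ 0.
The optimal basis is {GGBS}; recycled aggregate, crushed granite, silica fume, metakaolin, limestone filler drop out. Binding constraint: binder content.
That vertex is x1 = 0.73.
Hence cost = 0.121·0.73 = $0.088330.

$0.0883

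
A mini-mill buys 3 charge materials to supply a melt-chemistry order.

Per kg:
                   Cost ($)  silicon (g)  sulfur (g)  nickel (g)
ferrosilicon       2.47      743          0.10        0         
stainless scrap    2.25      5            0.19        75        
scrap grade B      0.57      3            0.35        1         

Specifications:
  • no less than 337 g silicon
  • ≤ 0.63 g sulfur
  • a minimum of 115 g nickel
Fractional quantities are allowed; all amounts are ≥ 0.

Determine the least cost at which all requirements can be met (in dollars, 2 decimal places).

Let x1 = kg of ferrosilicon, x2 = kg of stainless scrap, x3 = kg of scrap grade B.
Minimize 2.47x1 + 2.25x2 + 0.57x3 with:
  743x1 + 5x2 + 3x3 ≥ 337   (silicon)
  0.1x1 + 0.19x2 + 0.35x3 ≤ 0.63   (sulfur)
  75x2 + 1x3 ≥ 115   (nickel)
  x1, x2, x3 ≥ 0.
At the optimum only ferrosilicon, stainless scrap are positive (scrap grade B = 0). There the silicon and nickel constraints are tight.
Optimal quantities: ferrosilicon = 0.4432 kg, stainless scrap = 1.533 kg.
Cost = 2.47·0.4432 + 2.25·1.533 = 4.5440.

$4.54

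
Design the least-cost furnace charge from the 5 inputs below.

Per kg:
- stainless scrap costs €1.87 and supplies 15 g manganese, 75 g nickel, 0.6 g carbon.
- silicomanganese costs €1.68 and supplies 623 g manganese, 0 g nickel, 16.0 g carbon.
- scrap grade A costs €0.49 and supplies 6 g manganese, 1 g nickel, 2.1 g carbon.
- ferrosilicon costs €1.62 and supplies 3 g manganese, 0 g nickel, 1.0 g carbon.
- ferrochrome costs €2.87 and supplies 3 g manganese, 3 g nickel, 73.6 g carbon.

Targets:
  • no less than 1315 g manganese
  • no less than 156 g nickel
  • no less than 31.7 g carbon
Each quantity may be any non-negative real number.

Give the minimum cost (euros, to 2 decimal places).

Let x1 = kg of stainless scrap, x2 = kg of silicomanganese, x3 = kg of scrap grade A, x4 = kg of ferrosilicon, x5 = kg of ferrochrome.
Minimize 1.87x1 + 1.68x2 + 0.49x3 + 1.62x4 + 2.87x5 subject to:
  15x1 + 623x2 + 6x3 + 3x4 + 3x5 ≥ 1315   (manganese)
  75x1 + 1x3 + 3x5 ≥ 156   (nickel)
  0.6x1 + 16x2 + 2.1x3 + 1x4 + 73.6x5 ≥ 31.7   (carbon)
  x1, x2, x3, x4, x5 ≥ 0.
The minimum-cost mix takes nothing from scrap grade A, ferrosilicon, ferrochrome — only stainless scrap, silicomanganese. Binding constraints: manganese and nickel.
So stainless scrap = 2.08 kg, silicomanganese = 2.061 kg.
Cost = 1.87·2.08 + 1.68·2.061 = 7.3521.

€7.35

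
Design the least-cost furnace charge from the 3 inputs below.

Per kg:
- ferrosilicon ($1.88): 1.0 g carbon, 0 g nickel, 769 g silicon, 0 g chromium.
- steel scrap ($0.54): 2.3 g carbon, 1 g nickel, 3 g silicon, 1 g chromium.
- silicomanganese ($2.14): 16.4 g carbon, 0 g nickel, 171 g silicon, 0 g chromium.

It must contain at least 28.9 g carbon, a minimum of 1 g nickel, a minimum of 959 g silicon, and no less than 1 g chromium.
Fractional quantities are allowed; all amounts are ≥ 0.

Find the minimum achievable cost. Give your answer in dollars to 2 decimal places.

$5.58

Let x1 = kg of ferrosilicon, x2 = kg of steel scrap, x3 = kg of silicomanganese.
Minimize 1.88x1 + 0.54x2 + 2.14x3 s.t.:
  1x1 + 2.3x2 + 16.4x3 ≥ 28.9   (carbon)
  1x2 ≥ 1   (nickel)
  769x1 + 3x2 + 171x3 ≥ 959   (silicon)
  1x2 ≥ 1   (chromium)
  x1, x2, x3 ≥ 0.
The optimal mix uses every input. Binding constraints: carbon, nickel, silicon, chromium.
So ferrosilicon = 0.8946 kg, steel scrap = 1 kg, silicomanganese = 1.567 kg.
Total cost: 1.88·0.8946 + 0.54·1 + 2.14·1.567 = 5.5752.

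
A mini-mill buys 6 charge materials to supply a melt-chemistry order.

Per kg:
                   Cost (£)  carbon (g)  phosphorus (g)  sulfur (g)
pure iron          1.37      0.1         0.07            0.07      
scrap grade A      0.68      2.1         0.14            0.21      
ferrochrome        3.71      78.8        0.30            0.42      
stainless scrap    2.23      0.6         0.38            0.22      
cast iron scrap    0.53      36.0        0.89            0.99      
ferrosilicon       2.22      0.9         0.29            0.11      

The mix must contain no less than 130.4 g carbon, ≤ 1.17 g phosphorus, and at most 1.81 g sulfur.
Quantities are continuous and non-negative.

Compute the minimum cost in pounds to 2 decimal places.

Treat it as an LP. Let x1 = kg of pure iron, x2 = kg of scrap grade A, x3 = kg of ferrochrome, x4 = kg of stainless scrap, x5 = kg of cast iron scrap, x6 = kg of ferrosilicon.
Minimize 1.37x1 + 0.68x2 + 3.71x3 + 2.23x4 + 0.53x5 + 2.22x6 s.t.:
  0.1x1 + 2.1x2 + 78.8x3 + 0.6x4 + 36x5 + 0.9x6 ≥ 130.4   (carbon)
  0.07x1 + 0.14x2 + 0.3x3 + 0.38x4 + 0.89x5 + 0.29x6 ≤ 1.17   (phosphorus)
  0.07x1 + 0.21x2 + 0.42x3 + 0.22x4 + 0.99x5 + 0.11x6 ≤ 1.81   (sulfur)
  x1, x2, x3, x4, x5, x6 ≥ 0.
The minimum-cost mix takes nothing from pure iron, scrap grade A, stainless scrap, ferrosilicon — only ferrochrome, cast iron scrap. Binding constraints: carbon and phosphorus.
Solving gives x3 = 1.246, x5 = 0.8946.
Objective = 3.71·1.246 + 0.53·0.8946 = 5.0968.

£5.10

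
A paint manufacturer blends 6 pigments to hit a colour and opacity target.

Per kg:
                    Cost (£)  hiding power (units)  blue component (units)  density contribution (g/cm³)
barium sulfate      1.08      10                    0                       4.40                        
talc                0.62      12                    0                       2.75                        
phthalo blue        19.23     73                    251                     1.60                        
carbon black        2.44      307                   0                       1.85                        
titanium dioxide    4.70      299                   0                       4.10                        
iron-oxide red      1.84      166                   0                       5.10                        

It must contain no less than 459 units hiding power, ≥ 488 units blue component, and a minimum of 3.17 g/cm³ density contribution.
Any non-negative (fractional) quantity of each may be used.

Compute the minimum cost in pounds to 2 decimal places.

Let x1 = kg of barium sulfate, x2 = kg of talc, x3 = kg of phthalo blue, x4 = kg of carbon black, x5 = kg of titanium dioxide, x6 = kg of iron-oxide red.
min 1.08x1 + 0.62x2 + 19.23x3 + 2.44x4 + 4.7x5 + 1.84x6 subject to:
  10x1 + 12x2 + 73x3 + 307x4 + 299x5 + 166x6 ≥ 459   (hiding power)
  251x3 ≥ 488   (blue component)
  4.4x1 + 2.75x2 + 1.6x3 + 1.85x4 + 4.1x5 + 5.1x6 ≥ 3.17   (density contribution)
  x1, x2, x3, x4, x5, x6 ≥ 0.
The optimal basis is {phthalo blue, carbon black}; barium sulfate, talc, titanium dioxide, iron-oxide red drop out. The hiding power and blue component requirements are met with equality.
So phthalo blue = 1.9442 kg, carbon black = 1.0328 kg.
Total cost: 19.23·1.9442 + 2.44·1.0328 = 39.9070.

£39.91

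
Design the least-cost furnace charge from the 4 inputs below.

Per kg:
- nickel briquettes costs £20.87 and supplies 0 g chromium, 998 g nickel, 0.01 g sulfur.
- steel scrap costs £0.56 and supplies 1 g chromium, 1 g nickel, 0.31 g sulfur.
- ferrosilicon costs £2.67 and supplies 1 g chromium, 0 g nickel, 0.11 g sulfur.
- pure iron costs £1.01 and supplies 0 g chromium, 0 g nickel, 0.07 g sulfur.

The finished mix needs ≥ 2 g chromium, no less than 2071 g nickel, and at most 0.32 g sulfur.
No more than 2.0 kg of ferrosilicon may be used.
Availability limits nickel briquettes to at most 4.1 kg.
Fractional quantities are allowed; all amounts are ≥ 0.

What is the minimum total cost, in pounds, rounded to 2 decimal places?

Treat it as an LP. Let x1 = kg of nickel briquettes, x2 = kg of steel scrap, x3 = kg of ferrosilicon, x4 = kg of pure iron.
min 20.87x1 + 0.56x2 + 2.67x3 + 1.01x4 subject to:
  1x2 + 1x3 ≥ 2   (chromium)
  998x1 + 1x2 ≥ 2071   (nickel)
  0.01x1 + 0.31x2 + 0.11x3 + 0.07x4 ≤ 0.32   (sulfur)
  x3 ≤ 2
  x1 ≤ 4.1
  x1, x2, x3, x4 ≥ 0.
The optimal basis is {nickel briquettes, steel scrap, ferrosilicon}; pure iron drops out. Binding constraints: chromium, nickel, sulfur.
Optimal quantities: nickel briquettes = 2.0748 kg, steel scrap = 0.39626 kg, ferrosilicon = 1.6037 kg.
Hence cost = 20.87·2.0748 + 0.56·0.39626 + 2.67·1.6037 = £47.8049.

£47.80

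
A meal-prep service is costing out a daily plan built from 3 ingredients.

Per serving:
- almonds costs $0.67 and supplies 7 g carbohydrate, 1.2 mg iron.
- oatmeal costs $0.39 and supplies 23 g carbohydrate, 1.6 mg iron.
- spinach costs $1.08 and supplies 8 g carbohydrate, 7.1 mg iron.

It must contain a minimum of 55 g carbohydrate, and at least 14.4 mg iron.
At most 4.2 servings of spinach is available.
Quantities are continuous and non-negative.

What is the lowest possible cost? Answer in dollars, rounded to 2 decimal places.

$2.46

Set it up as a linear program. Let x1 = servings of almonds, x2 = servings of oatmeal, x3 = servings of spinach.
Minimise 0.67x1 + 0.39x2 + 1.08x3 with:
  7x1 + 23x2 + 8x3 ≥ 55   (carbohydrate)
  1.2x1 + 1.6x2 + 7.1x3 ≥ 14.4   (iron)
  x3 ≤ 4.2
  x1, x2, x3 ≥ 0.
The optimal basis is {oatmeal, spinach}; almonds drops out. Binding constraints: carbohydrate and iron.
Solving gives x2 = 1.829, x3 = 1.616.
Cost = 0.39·1.829 + 1.08·1.616 = 2.4586.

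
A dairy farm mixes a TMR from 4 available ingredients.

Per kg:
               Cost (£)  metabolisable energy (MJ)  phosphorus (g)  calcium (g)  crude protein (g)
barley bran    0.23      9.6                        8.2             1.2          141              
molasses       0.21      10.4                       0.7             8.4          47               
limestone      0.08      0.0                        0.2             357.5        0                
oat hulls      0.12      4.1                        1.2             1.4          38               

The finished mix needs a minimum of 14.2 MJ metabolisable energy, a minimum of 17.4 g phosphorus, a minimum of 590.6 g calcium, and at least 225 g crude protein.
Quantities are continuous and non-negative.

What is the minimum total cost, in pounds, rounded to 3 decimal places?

Let x1 = kg of barley bran, x2 = kg of molasses, x3 = kg of limestone, x4 = kg of oat hulls.
Minimise 0.23x1 + 0.21x2 + 0.08x3 + 0.12x4 subject to:
  9.6x1 + 10.4x2 + 4.1x4 ≥ 14.2   (metabolisable energy)
  8.2x1 + 0.7x2 + 0.2x3 + 1.2x4 ≥ 17.4   (phosphorus)
  1.2x1 + 8.4x2 + 357.5x3 + 1.4x4 ≥ 590.6   (calcium)
  141x1 + 47x2 + 38x4 ≥ 225   (crude protein)
  x1, x2, x3, x4 ≥ 0.
At the optimum only barley bran, limestone are positive (molasses, oat hulls = 0). Binding constraints: phosphorus and calcium.
So barley bran = 2.082 kg, limestone = 1.645 kg.
Cost = 0.23·2.082 + 0.08·1.645 = 0.61046.

£0.610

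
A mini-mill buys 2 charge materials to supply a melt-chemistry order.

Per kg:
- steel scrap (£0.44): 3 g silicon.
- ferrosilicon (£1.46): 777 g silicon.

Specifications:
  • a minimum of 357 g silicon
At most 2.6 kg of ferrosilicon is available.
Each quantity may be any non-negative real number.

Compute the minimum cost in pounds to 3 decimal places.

£0.671

This is a linear program. Let x1 = kg of steel scrap, x2 = kg of ferrosilicon.
Minimize 0.44x1 + 1.46x2 with:
  3x1 + 777x2 ≥ 357   (silicon)
  x2 ≤ 2.6
  x1, x2 ≥ 0.
At the optimum only ferrosilicon is positive (steel scrap = 0). There the silicon constraint is tight.
Solving gives x2 = 0.4595.
Objective = 1.46·0.4595 = 0.67087.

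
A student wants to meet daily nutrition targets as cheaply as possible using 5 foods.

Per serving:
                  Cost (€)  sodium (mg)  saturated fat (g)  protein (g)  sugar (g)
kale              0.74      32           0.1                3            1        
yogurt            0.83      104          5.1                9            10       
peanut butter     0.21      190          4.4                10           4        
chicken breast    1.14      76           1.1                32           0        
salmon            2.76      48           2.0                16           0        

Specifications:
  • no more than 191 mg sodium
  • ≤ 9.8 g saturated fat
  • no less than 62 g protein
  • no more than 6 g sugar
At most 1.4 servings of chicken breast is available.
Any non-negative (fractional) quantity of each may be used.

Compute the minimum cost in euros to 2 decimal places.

This is a linear program. Let x1 = servings of kale, x2 = servings of yogurt, x3 = servings of peanut butter, x4 = servings of chicken breast, x5 = servings of salmon.
min 0.74x1 + 0.83x2 + 0.21x3 + 1.14x4 + 2.76x5 s.t.:
  32x1 + 104x2 + 190x3 + 76x4 + 48x5 ≤ 191   (sodium)
  0.1x1 + 5.1x2 + 4.4x3 + 1.1x4 + 2x5 ≤ 9.8   (saturated fat)
  3x1 + 9x2 + 10x3 + 32x4 + 16x5 ≥ 62   (protein)
  1x1 + 10x2 + 4x3 ≤ 6   (sugar)
  x4 ≤ 1.4
  x1, x2, x3, x4, x5 ≥ 0.
The cheapest feasible vertex uses only peanut butter, chicken breast, salmon; kale, yogurt are not used. Binding constraints: sodium, protein, the chicken breast cap.
Solving gives x3 = 0.2062, x4 = 1.4, x5 = 0.9461.
Objective = 0.21·0.2062 + 1.14·1.4 + 2.76·0.9461 = 4.2505.

€4.25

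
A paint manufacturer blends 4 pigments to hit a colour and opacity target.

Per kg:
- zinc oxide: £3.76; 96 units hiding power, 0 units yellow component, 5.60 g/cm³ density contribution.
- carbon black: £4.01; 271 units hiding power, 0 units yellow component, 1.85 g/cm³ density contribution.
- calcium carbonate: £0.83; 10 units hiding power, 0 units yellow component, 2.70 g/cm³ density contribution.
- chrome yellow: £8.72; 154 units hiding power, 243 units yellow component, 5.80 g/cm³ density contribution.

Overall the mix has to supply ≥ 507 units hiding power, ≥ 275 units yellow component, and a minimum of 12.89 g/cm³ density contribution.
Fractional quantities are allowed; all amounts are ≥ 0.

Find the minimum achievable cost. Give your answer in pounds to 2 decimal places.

Let x1 = kg of zinc oxide, x2 = kg of carbon black, x3 = kg of calcium carbonate, x4 = kg of chrome yellow.
Minimise 3.76x1 + 4.01x2 + 0.83x3 + 8.72x4 s.t.:
  96x1 + 271x2 + 10x3 + 154x4 ≥ 507   (hiding power)
  243x4 ≥ 275   (yellow component)
  5.6x1 + 1.85x2 + 2.7x3 + 5.8x4 ≥ 12.89   (density contribution)
  x1, x2, x3, x4 ≥ 0.
The minimum-cost mix takes nothing from zinc oxide — only carbon black, calcium carbonate, chrome yellow. There the hiding power, yellow component, density contribution constraints are tight.
Optimal quantities: carbon black = 1.1709 kg, calcium carbonate = 1.5408 kg, chrome yellow = 1.1317 kg.
Hence cost = 4.01·1.1709 + 0.83·1.5408 + 8.72·1.1317 = £15.8426.

£15.84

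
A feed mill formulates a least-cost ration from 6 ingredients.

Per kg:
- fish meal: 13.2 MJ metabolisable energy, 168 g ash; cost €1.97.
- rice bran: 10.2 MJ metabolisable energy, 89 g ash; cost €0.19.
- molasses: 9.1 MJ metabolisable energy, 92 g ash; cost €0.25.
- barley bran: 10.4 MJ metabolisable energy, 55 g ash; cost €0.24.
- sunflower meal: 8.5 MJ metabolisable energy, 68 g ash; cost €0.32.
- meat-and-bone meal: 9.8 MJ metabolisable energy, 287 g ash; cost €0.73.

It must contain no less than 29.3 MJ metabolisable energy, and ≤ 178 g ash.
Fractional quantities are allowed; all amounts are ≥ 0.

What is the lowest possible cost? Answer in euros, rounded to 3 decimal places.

Set it up as a linear program. Let x1 = kg of fish meal, x2 = kg of rice bran, x3 = kg of molasses, x4 = kg of barley bran, x5 = kg of sunflower meal, x6 = kg of meat-and-bone meal.
Minimize 1.97x1 + 0.19x2 + 0.25x3 + 0.24x4 + 0.32x5 + 0.73x6 with:
  13.2x1 + 10.2x2 + 9.1x3 + 10.4x4 + 8.5x5 + 9.8x6 ≥ 29.3   (metabolisable energy)
  168x1 + 89x2 + 92x3 + 55x4 + 68x5 + 287x6 ≤ 178   (ash)
  x1, x2, x3, x4, x5, x6 ≥ 0.
At the optimum only rice bran, barley bran are positive (fish meal, molasses, sunflower meal, meat-and-bone meal = 0). The metabolisable energy and ash requirements are met with equality.
Optimal quantities: rice bran = 0.6574 kg, barley bran = 2.173 kg.
Hence cost = 0.19·0.6574 + 0.24·2.173 = €0.64643.

€0.646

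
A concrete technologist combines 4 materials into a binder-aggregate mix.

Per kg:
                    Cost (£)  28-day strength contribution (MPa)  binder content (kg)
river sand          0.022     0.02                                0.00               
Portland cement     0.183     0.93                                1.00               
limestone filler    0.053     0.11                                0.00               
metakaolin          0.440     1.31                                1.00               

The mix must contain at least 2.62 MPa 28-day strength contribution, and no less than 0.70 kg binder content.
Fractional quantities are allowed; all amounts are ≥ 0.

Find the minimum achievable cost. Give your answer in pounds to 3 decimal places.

£0.516

Let x1 = kg of river sand, x2 = kg of Portland cement, x3 = kg of limestone filler, x4 = kg of metakaolin.
min 0.022x1 + 0.183x2 + 0.053x3 + 0.44x4 s.t.:
  0.02x1 + 0.93x2 + 0.11x3 + 1.31x4 ≥ 2.62   (28-day strength contribution)
  1x2 + 1x4 ≥ 0.7   (binder content)
  x1, x2, x3, x4 ≥ 0.
The cheapest feasible vertex uses only Portland cement; river sand, limestone filler, metakaolin are not used. There the 28-day strength contribution constraint is tight.
Solving gives x2 = 2.817.
Hence cost = 0.183·2.817 = £0.51551.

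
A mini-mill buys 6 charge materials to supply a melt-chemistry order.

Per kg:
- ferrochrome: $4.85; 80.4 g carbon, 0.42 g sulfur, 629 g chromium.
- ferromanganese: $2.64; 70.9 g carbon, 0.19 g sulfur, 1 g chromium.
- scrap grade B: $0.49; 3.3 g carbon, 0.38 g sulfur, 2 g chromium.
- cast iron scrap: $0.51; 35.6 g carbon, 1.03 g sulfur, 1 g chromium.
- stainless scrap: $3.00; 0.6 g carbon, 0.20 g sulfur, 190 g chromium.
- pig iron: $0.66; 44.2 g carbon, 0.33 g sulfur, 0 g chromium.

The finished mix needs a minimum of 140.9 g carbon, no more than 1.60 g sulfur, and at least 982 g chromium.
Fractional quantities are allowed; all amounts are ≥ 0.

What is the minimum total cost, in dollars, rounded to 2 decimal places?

Let x1 = kg of ferrochrome, x2 = kg of ferromanganese, x3 = kg of scrap grade B, x4 = kg of cast iron scrap, x5 = kg of stainless scrap, x6 = kg of pig iron.
Minimize 4.85x1 + 2.64x2 + 0.49x3 + 0.51x4 + 3x5 + 0.66x6 s.t.:
  80.4x1 + 70.9x2 + 3.3x3 + 35.6x4 + 0.6x5 + 44.2x6 ≥ 140.9   (carbon)
  0.42x1 + 0.19x2 + 0.38x3 + 1.03x4 + 0.2x5 + 0.33x6 ≤ 1.6   (sulfur)
  629x1 + 1x2 + 2x3 + 1x4 + 190x5 ≥ 982   (chromium)
  x1, x2, x3, x4, x5, x6 ≥ 0.
The minimum-cost mix takes nothing from ferromanganese, scrap grade B, stainless scrap, pig iron — only ferrochrome, cast iron scrap. Binding constraints: carbon and chromium.
So ferrochrome = 1.561 kg, cast iron scrap = 0.4335 kg.
Objective = 4.85·1.561 + 0.51·0.4335 = 7.7919.

$7.79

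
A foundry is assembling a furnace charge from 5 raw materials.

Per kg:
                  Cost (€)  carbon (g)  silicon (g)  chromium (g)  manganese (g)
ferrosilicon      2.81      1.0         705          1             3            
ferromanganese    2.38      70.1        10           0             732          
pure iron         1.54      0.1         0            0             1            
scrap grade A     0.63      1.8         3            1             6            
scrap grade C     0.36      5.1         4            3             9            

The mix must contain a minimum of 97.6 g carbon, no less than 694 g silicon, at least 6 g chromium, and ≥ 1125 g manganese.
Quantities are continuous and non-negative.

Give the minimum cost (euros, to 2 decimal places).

Treat it as an LP. Let x1 = kg of ferrosilicon, x2 = kg of ferromanganese, x3 = kg of pure iron, x4 = kg of scrap grade A, x5 = kg of scrap grade C.
Minimise 2.81x1 + 2.38x2 + 1.54x3 + 0.63x4 + 0.36x5 s.t.:
  1x1 + 70.1x2 + 0.1x3 + 1.8x4 + 5.1x5 ≥ 97.6   (carbon)
  705x1 + 10x2 + 3x4 + 4x5 ≥ 694   (silicon)
  1x1 + 1x4 + 3x5 ≥ 6   (chromium)
  3x1 + 732x2 + 1x3 + 6x4 + 9x5 ≥ 1125   (manganese)
  x1, x2, x3, x4, x5 ≥ 0.
The cheapest feasible vertex uses only ferrosilicon, ferromanganese, scrap grade C; pure iron, scrap grade A are not used. The silicon, chromium, manganese requirements are met with equality.
Solving gives x1 = 0.9534, x2 = 1.512, x5 = 1.682.
Total cost: 2.81·0.9534 + 2.38·1.512 + 0.36·1.682 = 6.8831.

€6.88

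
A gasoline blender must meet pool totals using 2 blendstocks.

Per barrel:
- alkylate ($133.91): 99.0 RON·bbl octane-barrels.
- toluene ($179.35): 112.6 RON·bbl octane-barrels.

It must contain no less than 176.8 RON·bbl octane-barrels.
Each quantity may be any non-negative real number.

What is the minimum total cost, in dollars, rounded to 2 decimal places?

$239.14

Let x1 = barrels of alkylate, x2 = barrels of toluene.
min 133.91x1 + 179.35x2 subject to:
  99x1 + 112.6x2 ≥ 176.8   (octane-barrels)
  x1, x2 ≥ 0.
The cheapest feasible vertex uses only alkylate; toluene is not used. The octane-barrels requirement is met with equality.
So alkylate = 1.78586 barrels.
Cost = 133.91·1.78586 = 239.1445.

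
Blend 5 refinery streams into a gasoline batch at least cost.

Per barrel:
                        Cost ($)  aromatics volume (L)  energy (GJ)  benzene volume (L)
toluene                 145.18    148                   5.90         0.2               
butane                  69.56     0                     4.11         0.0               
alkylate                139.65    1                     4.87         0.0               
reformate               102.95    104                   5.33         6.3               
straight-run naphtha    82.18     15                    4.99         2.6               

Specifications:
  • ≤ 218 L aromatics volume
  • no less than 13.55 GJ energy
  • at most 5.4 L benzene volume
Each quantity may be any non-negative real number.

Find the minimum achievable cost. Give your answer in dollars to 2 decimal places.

$224.61

Let x1 = barrels of toluene, x2 = barrels of butane, x3 = barrels of alkylate, x4 = barrels of reformate, x5 = barrels of straight-run naphtha.
Minimise 145.18x1 + 69.56x2 + 139.65x3 + 102.95x4 + 82.18x5 with:
  148x1 + 1x3 + 104x4 + 15x5 ≤ 218   (aromatics volume)
  5.9x1 + 4.11x2 + 4.87x3 + 5.33x4 + 4.99x5 ≥ 13.55   (energy)
  0.2x1 + 6.3x4 + 2.6x5 ≤ 5.4   (benzene volume)
  x1, x2, x3, x4, x5 ≥ 0.
The minimum-cost mix takes nothing from toluene, alkylate, reformate — only butane, straight-run naphtha. The energy and benzene volume requirements are met with equality.
That vertex is x2 = 0.7752, x5 = 2.077.
Total cost: 69.56·0.7752 + 82.18·2.077 = 224.6108.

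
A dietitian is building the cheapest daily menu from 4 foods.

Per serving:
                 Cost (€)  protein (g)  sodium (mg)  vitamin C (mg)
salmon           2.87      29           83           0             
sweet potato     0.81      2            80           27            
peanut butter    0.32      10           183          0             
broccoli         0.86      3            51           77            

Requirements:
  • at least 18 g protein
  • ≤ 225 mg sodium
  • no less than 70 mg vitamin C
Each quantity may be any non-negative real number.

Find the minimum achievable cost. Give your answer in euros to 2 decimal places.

Let x1 = servings of salmon, x2 = servings of sweet potato, x3 = servings of peanut butter, x4 = servings of broccoli.
min 2.87x1 + 0.81x2 + 0.32x3 + 0.86x4 s.t.:
  29x1 + 2x2 + 10x3 + 3x4 ≥ 18   (protein)
  83x1 + 80x2 + 183x3 + 51x4 ≤ 225   (sodium)
  27x2 + 77x4 ≥ 70   (vitamin C)
  x1, x2, x3, x4 ≥ 0.
The cheapest feasible vertex uses only salmon, peanut butter, broccoli; sweet potato is not used. Binding constraints: protein, sodium, vitamin C.
That vertex is x1 = 0.2253, x3 = 0.874, x4 = 0.9091.
Total cost: 2.87·0.2253 + 0.32·0.874 + 0.86·0.9091 = 1.7081.

€1.71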